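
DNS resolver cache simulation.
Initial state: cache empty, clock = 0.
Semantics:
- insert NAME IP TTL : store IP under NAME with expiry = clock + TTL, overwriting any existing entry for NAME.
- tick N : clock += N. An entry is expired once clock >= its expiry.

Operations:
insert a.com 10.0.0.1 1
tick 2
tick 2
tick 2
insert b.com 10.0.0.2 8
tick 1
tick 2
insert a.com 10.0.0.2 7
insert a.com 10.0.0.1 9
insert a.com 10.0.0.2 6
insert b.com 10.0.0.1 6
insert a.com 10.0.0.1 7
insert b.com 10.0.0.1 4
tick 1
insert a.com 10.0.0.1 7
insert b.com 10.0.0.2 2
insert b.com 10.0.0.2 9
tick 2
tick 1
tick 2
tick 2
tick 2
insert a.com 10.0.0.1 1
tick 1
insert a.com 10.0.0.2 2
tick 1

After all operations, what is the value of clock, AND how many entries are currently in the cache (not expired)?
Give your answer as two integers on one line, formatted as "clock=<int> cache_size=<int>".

Answer: clock=21 cache_size=1

Derivation:
Op 1: insert a.com -> 10.0.0.1 (expiry=0+1=1). clock=0
Op 2: tick 2 -> clock=2. purged={a.com}
Op 3: tick 2 -> clock=4.
Op 4: tick 2 -> clock=6.
Op 5: insert b.com -> 10.0.0.2 (expiry=6+8=14). clock=6
Op 6: tick 1 -> clock=7.
Op 7: tick 2 -> clock=9.
Op 8: insert a.com -> 10.0.0.2 (expiry=9+7=16). clock=9
Op 9: insert a.com -> 10.0.0.1 (expiry=9+9=18). clock=9
Op 10: insert a.com -> 10.0.0.2 (expiry=9+6=15). clock=9
Op 11: insert b.com -> 10.0.0.1 (expiry=9+6=15). clock=9
Op 12: insert a.com -> 10.0.0.1 (expiry=9+7=16). clock=9
Op 13: insert b.com -> 10.0.0.1 (expiry=9+4=13). clock=9
Op 14: tick 1 -> clock=10.
Op 15: insert a.com -> 10.0.0.1 (expiry=10+7=17). clock=10
Op 16: insert b.com -> 10.0.0.2 (expiry=10+2=12). clock=10
Op 17: insert b.com -> 10.0.0.2 (expiry=10+9=19). clock=10
Op 18: tick 2 -> clock=12.
Op 19: tick 1 -> clock=13.
Op 20: tick 2 -> clock=15.
Op 21: tick 2 -> clock=17. purged={a.com}
Op 22: tick 2 -> clock=19. purged={b.com}
Op 23: insert a.com -> 10.0.0.1 (expiry=19+1=20). clock=19
Op 24: tick 1 -> clock=20. purged={a.com}
Op 25: insert a.com -> 10.0.0.2 (expiry=20+2=22). clock=20
Op 26: tick 1 -> clock=21.
Final clock = 21
Final cache (unexpired): {a.com} -> size=1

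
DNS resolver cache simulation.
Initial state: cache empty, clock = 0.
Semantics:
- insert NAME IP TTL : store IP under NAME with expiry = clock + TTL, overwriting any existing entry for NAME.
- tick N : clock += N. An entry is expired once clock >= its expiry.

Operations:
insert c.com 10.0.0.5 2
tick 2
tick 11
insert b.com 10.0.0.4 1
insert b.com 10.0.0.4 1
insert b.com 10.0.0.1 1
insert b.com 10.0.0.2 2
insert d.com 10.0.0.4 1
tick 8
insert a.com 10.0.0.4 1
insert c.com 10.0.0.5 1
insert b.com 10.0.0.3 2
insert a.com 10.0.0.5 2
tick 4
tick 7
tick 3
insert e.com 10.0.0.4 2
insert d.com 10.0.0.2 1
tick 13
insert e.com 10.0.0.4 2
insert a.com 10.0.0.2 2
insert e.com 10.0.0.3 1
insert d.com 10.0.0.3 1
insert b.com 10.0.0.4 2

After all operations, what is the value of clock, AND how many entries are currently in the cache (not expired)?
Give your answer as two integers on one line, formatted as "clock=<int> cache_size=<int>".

Op 1: insert c.com -> 10.0.0.5 (expiry=0+2=2). clock=0
Op 2: tick 2 -> clock=2. purged={c.com}
Op 3: tick 11 -> clock=13.
Op 4: insert b.com -> 10.0.0.4 (expiry=13+1=14). clock=13
Op 5: insert b.com -> 10.0.0.4 (expiry=13+1=14). clock=13
Op 6: insert b.com -> 10.0.0.1 (expiry=13+1=14). clock=13
Op 7: insert b.com -> 10.0.0.2 (expiry=13+2=15). clock=13
Op 8: insert d.com -> 10.0.0.4 (expiry=13+1=14). clock=13
Op 9: tick 8 -> clock=21. purged={b.com,d.com}
Op 10: insert a.com -> 10.0.0.4 (expiry=21+1=22). clock=21
Op 11: insert c.com -> 10.0.0.5 (expiry=21+1=22). clock=21
Op 12: insert b.com -> 10.0.0.3 (expiry=21+2=23). clock=21
Op 13: insert a.com -> 10.0.0.5 (expiry=21+2=23). clock=21
Op 14: tick 4 -> clock=25. purged={a.com,b.com,c.com}
Op 15: tick 7 -> clock=32.
Op 16: tick 3 -> clock=35.
Op 17: insert e.com -> 10.0.0.4 (expiry=35+2=37). clock=35
Op 18: insert d.com -> 10.0.0.2 (expiry=35+1=36). clock=35
Op 19: tick 13 -> clock=48. purged={d.com,e.com}
Op 20: insert e.com -> 10.0.0.4 (expiry=48+2=50). clock=48
Op 21: insert a.com -> 10.0.0.2 (expiry=48+2=50). clock=48
Op 22: insert e.com -> 10.0.0.3 (expiry=48+1=49). clock=48
Op 23: insert d.com -> 10.0.0.3 (expiry=48+1=49). clock=48
Op 24: insert b.com -> 10.0.0.4 (expiry=48+2=50). clock=48
Final clock = 48
Final cache (unexpired): {a.com,b.com,d.com,e.com} -> size=4

Answer: clock=48 cache_size=4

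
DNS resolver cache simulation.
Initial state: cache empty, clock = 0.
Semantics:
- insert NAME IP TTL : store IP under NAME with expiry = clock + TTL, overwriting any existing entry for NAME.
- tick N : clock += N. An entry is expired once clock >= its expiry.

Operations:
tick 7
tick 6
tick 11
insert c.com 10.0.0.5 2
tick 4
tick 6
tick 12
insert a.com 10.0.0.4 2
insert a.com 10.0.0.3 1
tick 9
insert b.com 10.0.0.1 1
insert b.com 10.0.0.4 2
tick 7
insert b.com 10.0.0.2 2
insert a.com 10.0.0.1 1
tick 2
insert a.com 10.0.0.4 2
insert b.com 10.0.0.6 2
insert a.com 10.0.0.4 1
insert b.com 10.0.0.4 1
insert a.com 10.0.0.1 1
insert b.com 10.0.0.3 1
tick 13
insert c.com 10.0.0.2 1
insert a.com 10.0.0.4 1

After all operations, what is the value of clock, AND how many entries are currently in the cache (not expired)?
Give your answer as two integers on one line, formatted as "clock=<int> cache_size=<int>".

Answer: clock=77 cache_size=2

Derivation:
Op 1: tick 7 -> clock=7.
Op 2: tick 6 -> clock=13.
Op 3: tick 11 -> clock=24.
Op 4: insert c.com -> 10.0.0.5 (expiry=24+2=26). clock=24
Op 5: tick 4 -> clock=28. purged={c.com}
Op 6: tick 6 -> clock=34.
Op 7: tick 12 -> clock=46.
Op 8: insert a.com -> 10.0.0.4 (expiry=46+2=48). clock=46
Op 9: insert a.com -> 10.0.0.3 (expiry=46+1=47). clock=46
Op 10: tick 9 -> clock=55. purged={a.com}
Op 11: insert b.com -> 10.0.0.1 (expiry=55+1=56). clock=55
Op 12: insert b.com -> 10.0.0.4 (expiry=55+2=57). clock=55
Op 13: tick 7 -> clock=62. purged={b.com}
Op 14: insert b.com -> 10.0.0.2 (expiry=62+2=64). clock=62
Op 15: insert a.com -> 10.0.0.1 (expiry=62+1=63). clock=62
Op 16: tick 2 -> clock=64. purged={a.com,b.com}
Op 17: insert a.com -> 10.0.0.4 (expiry=64+2=66). clock=64
Op 18: insert b.com -> 10.0.0.6 (expiry=64+2=66). clock=64
Op 19: insert a.com -> 10.0.0.4 (expiry=64+1=65). clock=64
Op 20: insert b.com -> 10.0.0.4 (expiry=64+1=65). clock=64
Op 21: insert a.com -> 10.0.0.1 (expiry=64+1=65). clock=64
Op 22: insert b.com -> 10.0.0.3 (expiry=64+1=65). clock=64
Op 23: tick 13 -> clock=77. purged={a.com,b.com}
Op 24: insert c.com -> 10.0.0.2 (expiry=77+1=78). clock=77
Op 25: insert a.com -> 10.0.0.4 (expiry=77+1=78). clock=77
Final clock = 77
Final cache (unexpired): {a.com,c.com} -> size=2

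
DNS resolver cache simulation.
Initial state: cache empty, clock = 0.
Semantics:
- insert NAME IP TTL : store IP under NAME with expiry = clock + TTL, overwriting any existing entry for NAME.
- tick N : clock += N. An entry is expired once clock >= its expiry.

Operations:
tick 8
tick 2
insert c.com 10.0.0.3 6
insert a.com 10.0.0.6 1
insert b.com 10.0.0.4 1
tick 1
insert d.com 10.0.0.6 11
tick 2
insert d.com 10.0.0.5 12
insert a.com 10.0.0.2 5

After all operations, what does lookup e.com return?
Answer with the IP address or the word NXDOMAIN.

Op 1: tick 8 -> clock=8.
Op 2: tick 2 -> clock=10.
Op 3: insert c.com -> 10.0.0.3 (expiry=10+6=16). clock=10
Op 4: insert a.com -> 10.0.0.6 (expiry=10+1=11). clock=10
Op 5: insert b.com -> 10.0.0.4 (expiry=10+1=11). clock=10
Op 6: tick 1 -> clock=11. purged={a.com,b.com}
Op 7: insert d.com -> 10.0.0.6 (expiry=11+11=22). clock=11
Op 8: tick 2 -> clock=13.
Op 9: insert d.com -> 10.0.0.5 (expiry=13+12=25). clock=13
Op 10: insert a.com -> 10.0.0.2 (expiry=13+5=18). clock=13
lookup e.com: not in cache (expired or never inserted)

Answer: NXDOMAIN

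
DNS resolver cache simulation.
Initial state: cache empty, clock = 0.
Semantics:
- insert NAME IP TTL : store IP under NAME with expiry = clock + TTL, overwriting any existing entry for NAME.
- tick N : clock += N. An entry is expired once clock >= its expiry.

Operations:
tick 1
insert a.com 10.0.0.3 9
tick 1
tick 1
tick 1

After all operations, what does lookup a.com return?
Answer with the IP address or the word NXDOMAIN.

Op 1: tick 1 -> clock=1.
Op 2: insert a.com -> 10.0.0.3 (expiry=1+9=10). clock=1
Op 3: tick 1 -> clock=2.
Op 4: tick 1 -> clock=3.
Op 5: tick 1 -> clock=4.
lookup a.com: present, ip=10.0.0.3 expiry=10 > clock=4

Answer: 10.0.0.3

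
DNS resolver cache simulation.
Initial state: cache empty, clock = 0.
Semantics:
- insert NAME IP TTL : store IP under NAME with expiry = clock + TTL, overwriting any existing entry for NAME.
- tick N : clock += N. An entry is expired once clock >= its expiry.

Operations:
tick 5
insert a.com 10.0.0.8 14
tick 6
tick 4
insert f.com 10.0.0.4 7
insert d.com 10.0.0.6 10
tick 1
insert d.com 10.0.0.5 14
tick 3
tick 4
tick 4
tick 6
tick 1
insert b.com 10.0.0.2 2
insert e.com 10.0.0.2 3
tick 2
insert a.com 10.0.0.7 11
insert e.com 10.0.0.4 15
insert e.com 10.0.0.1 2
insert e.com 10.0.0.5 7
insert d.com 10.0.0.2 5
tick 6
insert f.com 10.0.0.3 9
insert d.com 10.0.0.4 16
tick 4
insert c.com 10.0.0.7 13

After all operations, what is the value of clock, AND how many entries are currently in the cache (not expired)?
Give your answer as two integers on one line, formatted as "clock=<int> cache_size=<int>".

Op 1: tick 5 -> clock=5.
Op 2: insert a.com -> 10.0.0.8 (expiry=5+14=19). clock=5
Op 3: tick 6 -> clock=11.
Op 4: tick 4 -> clock=15.
Op 5: insert f.com -> 10.0.0.4 (expiry=15+7=22). clock=15
Op 6: insert d.com -> 10.0.0.6 (expiry=15+10=25). clock=15
Op 7: tick 1 -> clock=16.
Op 8: insert d.com -> 10.0.0.5 (expiry=16+14=30). clock=16
Op 9: tick 3 -> clock=19. purged={a.com}
Op 10: tick 4 -> clock=23. purged={f.com}
Op 11: tick 4 -> clock=27.
Op 12: tick 6 -> clock=33. purged={d.com}
Op 13: tick 1 -> clock=34.
Op 14: insert b.com -> 10.0.0.2 (expiry=34+2=36). clock=34
Op 15: insert e.com -> 10.0.0.2 (expiry=34+3=37). clock=34
Op 16: tick 2 -> clock=36. purged={b.com}
Op 17: insert a.com -> 10.0.0.7 (expiry=36+11=47). clock=36
Op 18: insert e.com -> 10.0.0.4 (expiry=36+15=51). clock=36
Op 19: insert e.com -> 10.0.0.1 (expiry=36+2=38). clock=36
Op 20: insert e.com -> 10.0.0.5 (expiry=36+7=43). clock=36
Op 21: insert d.com -> 10.0.0.2 (expiry=36+5=41). clock=36
Op 22: tick 6 -> clock=42. purged={d.com}
Op 23: insert f.com -> 10.0.0.3 (expiry=42+9=51). clock=42
Op 24: insert d.com -> 10.0.0.4 (expiry=42+16=58). clock=42
Op 25: tick 4 -> clock=46. purged={e.com}
Op 26: insert c.com -> 10.0.0.7 (expiry=46+13=59). clock=46
Final clock = 46
Final cache (unexpired): {a.com,c.com,d.com,f.com} -> size=4

Answer: clock=46 cache_size=4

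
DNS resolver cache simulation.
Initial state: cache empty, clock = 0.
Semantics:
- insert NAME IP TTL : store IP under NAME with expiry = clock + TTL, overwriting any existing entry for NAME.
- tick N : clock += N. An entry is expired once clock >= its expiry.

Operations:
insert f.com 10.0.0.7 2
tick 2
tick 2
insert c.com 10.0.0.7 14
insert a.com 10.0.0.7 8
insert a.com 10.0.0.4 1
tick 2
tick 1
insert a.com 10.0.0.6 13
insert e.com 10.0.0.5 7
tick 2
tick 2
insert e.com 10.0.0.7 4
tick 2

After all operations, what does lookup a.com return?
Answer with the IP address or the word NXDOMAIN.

Answer: 10.0.0.6

Derivation:
Op 1: insert f.com -> 10.0.0.7 (expiry=0+2=2). clock=0
Op 2: tick 2 -> clock=2. purged={f.com}
Op 3: tick 2 -> clock=4.
Op 4: insert c.com -> 10.0.0.7 (expiry=4+14=18). clock=4
Op 5: insert a.com -> 10.0.0.7 (expiry=4+8=12). clock=4
Op 6: insert a.com -> 10.0.0.4 (expiry=4+1=5). clock=4
Op 7: tick 2 -> clock=6. purged={a.com}
Op 8: tick 1 -> clock=7.
Op 9: insert a.com -> 10.0.0.6 (expiry=7+13=20). clock=7
Op 10: insert e.com -> 10.0.0.5 (expiry=7+7=14). clock=7
Op 11: tick 2 -> clock=9.
Op 12: tick 2 -> clock=11.
Op 13: insert e.com -> 10.0.0.7 (expiry=11+4=15). clock=11
Op 14: tick 2 -> clock=13.
lookup a.com: present, ip=10.0.0.6 expiry=20 > clock=13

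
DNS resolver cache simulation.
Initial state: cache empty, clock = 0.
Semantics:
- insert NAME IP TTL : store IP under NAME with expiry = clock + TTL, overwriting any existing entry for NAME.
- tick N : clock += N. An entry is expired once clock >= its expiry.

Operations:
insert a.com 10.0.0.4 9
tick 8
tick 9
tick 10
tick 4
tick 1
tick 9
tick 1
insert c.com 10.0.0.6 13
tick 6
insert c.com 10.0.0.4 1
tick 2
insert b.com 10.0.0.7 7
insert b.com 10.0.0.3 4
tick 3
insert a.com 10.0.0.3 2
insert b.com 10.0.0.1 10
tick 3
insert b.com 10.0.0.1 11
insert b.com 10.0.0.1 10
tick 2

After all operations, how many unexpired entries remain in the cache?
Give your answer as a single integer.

Op 1: insert a.com -> 10.0.0.4 (expiry=0+9=9). clock=0
Op 2: tick 8 -> clock=8.
Op 3: tick 9 -> clock=17. purged={a.com}
Op 4: tick 10 -> clock=27.
Op 5: tick 4 -> clock=31.
Op 6: tick 1 -> clock=32.
Op 7: tick 9 -> clock=41.
Op 8: tick 1 -> clock=42.
Op 9: insert c.com -> 10.0.0.6 (expiry=42+13=55). clock=42
Op 10: tick 6 -> clock=48.
Op 11: insert c.com -> 10.0.0.4 (expiry=48+1=49). clock=48
Op 12: tick 2 -> clock=50. purged={c.com}
Op 13: insert b.com -> 10.0.0.7 (expiry=50+7=57). clock=50
Op 14: insert b.com -> 10.0.0.3 (expiry=50+4=54). clock=50
Op 15: tick 3 -> clock=53.
Op 16: insert a.com -> 10.0.0.3 (expiry=53+2=55). clock=53
Op 17: insert b.com -> 10.0.0.1 (expiry=53+10=63). clock=53
Op 18: tick 3 -> clock=56. purged={a.com}
Op 19: insert b.com -> 10.0.0.1 (expiry=56+11=67). clock=56
Op 20: insert b.com -> 10.0.0.1 (expiry=56+10=66). clock=56
Op 21: tick 2 -> clock=58.
Final cache (unexpired): {b.com} -> size=1

Answer: 1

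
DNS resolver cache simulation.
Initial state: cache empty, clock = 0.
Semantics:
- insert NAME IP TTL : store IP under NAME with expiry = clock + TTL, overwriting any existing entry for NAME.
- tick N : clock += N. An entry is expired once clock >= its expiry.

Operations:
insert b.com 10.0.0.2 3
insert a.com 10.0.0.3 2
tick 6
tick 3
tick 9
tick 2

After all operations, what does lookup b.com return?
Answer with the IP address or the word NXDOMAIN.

Answer: NXDOMAIN

Derivation:
Op 1: insert b.com -> 10.0.0.2 (expiry=0+3=3). clock=0
Op 2: insert a.com -> 10.0.0.3 (expiry=0+2=2). clock=0
Op 3: tick 6 -> clock=6. purged={a.com,b.com}
Op 4: tick 3 -> clock=9.
Op 5: tick 9 -> clock=18.
Op 6: tick 2 -> clock=20.
lookup b.com: not in cache (expired or never inserted)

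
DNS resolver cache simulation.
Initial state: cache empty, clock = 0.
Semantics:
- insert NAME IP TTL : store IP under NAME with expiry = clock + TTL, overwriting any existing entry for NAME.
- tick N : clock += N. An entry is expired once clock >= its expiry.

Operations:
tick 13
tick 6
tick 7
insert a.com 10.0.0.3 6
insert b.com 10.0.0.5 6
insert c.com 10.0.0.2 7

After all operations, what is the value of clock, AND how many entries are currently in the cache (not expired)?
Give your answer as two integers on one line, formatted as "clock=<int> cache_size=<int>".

Op 1: tick 13 -> clock=13.
Op 2: tick 6 -> clock=19.
Op 3: tick 7 -> clock=26.
Op 4: insert a.com -> 10.0.0.3 (expiry=26+6=32). clock=26
Op 5: insert b.com -> 10.0.0.5 (expiry=26+6=32). clock=26
Op 6: insert c.com -> 10.0.0.2 (expiry=26+7=33). clock=26
Final clock = 26
Final cache (unexpired): {a.com,b.com,c.com} -> size=3

Answer: clock=26 cache_size=3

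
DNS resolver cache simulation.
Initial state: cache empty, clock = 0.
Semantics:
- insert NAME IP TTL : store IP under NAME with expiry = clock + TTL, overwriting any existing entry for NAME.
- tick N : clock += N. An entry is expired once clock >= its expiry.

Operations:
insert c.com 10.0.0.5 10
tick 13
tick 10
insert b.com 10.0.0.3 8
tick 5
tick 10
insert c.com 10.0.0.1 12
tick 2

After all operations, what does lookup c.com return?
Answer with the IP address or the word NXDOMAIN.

Answer: 10.0.0.1

Derivation:
Op 1: insert c.com -> 10.0.0.5 (expiry=0+10=10). clock=0
Op 2: tick 13 -> clock=13. purged={c.com}
Op 3: tick 10 -> clock=23.
Op 4: insert b.com -> 10.0.0.3 (expiry=23+8=31). clock=23
Op 5: tick 5 -> clock=28.
Op 6: tick 10 -> clock=38. purged={b.com}
Op 7: insert c.com -> 10.0.0.1 (expiry=38+12=50). clock=38
Op 8: tick 2 -> clock=40.
lookup c.com: present, ip=10.0.0.1 expiry=50 > clock=40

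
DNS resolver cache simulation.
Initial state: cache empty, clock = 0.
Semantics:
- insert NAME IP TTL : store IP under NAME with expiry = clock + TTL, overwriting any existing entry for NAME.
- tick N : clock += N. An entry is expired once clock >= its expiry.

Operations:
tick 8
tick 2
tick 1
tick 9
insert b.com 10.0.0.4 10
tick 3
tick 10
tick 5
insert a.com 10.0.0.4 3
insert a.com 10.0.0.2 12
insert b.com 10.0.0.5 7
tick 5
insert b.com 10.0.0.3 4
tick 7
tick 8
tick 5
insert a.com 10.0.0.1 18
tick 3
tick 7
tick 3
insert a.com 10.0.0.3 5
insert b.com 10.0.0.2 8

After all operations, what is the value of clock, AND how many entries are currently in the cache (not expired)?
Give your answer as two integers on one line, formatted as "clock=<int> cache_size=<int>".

Op 1: tick 8 -> clock=8.
Op 2: tick 2 -> clock=10.
Op 3: tick 1 -> clock=11.
Op 4: tick 9 -> clock=20.
Op 5: insert b.com -> 10.0.0.4 (expiry=20+10=30). clock=20
Op 6: tick 3 -> clock=23.
Op 7: tick 10 -> clock=33. purged={b.com}
Op 8: tick 5 -> clock=38.
Op 9: insert a.com -> 10.0.0.4 (expiry=38+3=41). clock=38
Op 10: insert a.com -> 10.0.0.2 (expiry=38+12=50). clock=38
Op 11: insert b.com -> 10.0.0.5 (expiry=38+7=45). clock=38
Op 12: tick 5 -> clock=43.
Op 13: insert b.com -> 10.0.0.3 (expiry=43+4=47). clock=43
Op 14: tick 7 -> clock=50. purged={a.com,b.com}
Op 15: tick 8 -> clock=58.
Op 16: tick 5 -> clock=63.
Op 17: insert a.com -> 10.0.0.1 (expiry=63+18=81). clock=63
Op 18: tick 3 -> clock=66.
Op 19: tick 7 -> clock=73.
Op 20: tick 3 -> clock=76.
Op 21: insert a.com -> 10.0.0.3 (expiry=76+5=81). clock=76
Op 22: insert b.com -> 10.0.0.2 (expiry=76+8=84). clock=76
Final clock = 76
Final cache (unexpired): {a.com,b.com} -> size=2

Answer: clock=76 cache_size=2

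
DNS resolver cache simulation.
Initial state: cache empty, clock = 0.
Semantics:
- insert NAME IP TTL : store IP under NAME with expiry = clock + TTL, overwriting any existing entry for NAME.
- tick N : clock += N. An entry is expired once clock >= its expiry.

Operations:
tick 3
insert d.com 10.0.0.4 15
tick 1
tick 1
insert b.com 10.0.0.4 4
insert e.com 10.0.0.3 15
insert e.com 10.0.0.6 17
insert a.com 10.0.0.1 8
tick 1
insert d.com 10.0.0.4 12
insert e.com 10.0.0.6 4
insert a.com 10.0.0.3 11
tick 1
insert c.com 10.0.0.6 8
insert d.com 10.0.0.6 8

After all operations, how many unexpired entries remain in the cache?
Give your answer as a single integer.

Op 1: tick 3 -> clock=3.
Op 2: insert d.com -> 10.0.0.4 (expiry=3+15=18). clock=3
Op 3: tick 1 -> clock=4.
Op 4: tick 1 -> clock=5.
Op 5: insert b.com -> 10.0.0.4 (expiry=5+4=9). clock=5
Op 6: insert e.com -> 10.0.0.3 (expiry=5+15=20). clock=5
Op 7: insert e.com -> 10.0.0.6 (expiry=5+17=22). clock=5
Op 8: insert a.com -> 10.0.0.1 (expiry=5+8=13). clock=5
Op 9: tick 1 -> clock=6.
Op 10: insert d.com -> 10.0.0.4 (expiry=6+12=18). clock=6
Op 11: insert e.com -> 10.0.0.6 (expiry=6+4=10). clock=6
Op 12: insert a.com -> 10.0.0.3 (expiry=6+11=17). clock=6
Op 13: tick 1 -> clock=7.
Op 14: insert c.com -> 10.0.0.6 (expiry=7+8=15). clock=7
Op 15: insert d.com -> 10.0.0.6 (expiry=7+8=15). clock=7
Final cache (unexpired): {a.com,b.com,c.com,d.com,e.com} -> size=5

Answer: 5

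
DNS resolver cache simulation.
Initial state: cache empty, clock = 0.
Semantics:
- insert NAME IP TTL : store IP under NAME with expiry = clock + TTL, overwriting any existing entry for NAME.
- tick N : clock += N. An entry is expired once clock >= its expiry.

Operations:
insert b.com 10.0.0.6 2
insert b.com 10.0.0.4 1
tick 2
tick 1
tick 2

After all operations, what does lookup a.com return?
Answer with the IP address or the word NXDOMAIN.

Answer: NXDOMAIN

Derivation:
Op 1: insert b.com -> 10.0.0.6 (expiry=0+2=2). clock=0
Op 2: insert b.com -> 10.0.0.4 (expiry=0+1=1). clock=0
Op 3: tick 2 -> clock=2. purged={b.com}
Op 4: tick 1 -> clock=3.
Op 5: tick 2 -> clock=5.
lookup a.com: not in cache (expired or never inserted)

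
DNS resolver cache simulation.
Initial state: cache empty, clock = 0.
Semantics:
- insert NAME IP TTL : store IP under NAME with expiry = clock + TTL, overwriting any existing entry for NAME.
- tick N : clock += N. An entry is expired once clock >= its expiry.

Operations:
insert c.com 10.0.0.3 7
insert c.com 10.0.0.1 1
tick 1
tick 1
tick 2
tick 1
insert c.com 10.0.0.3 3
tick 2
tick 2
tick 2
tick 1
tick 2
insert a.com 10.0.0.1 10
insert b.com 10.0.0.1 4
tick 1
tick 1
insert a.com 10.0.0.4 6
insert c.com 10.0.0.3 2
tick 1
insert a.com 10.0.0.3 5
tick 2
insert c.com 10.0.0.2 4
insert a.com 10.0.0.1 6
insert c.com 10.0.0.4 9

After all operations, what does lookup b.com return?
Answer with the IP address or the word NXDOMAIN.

Op 1: insert c.com -> 10.0.0.3 (expiry=0+7=7). clock=0
Op 2: insert c.com -> 10.0.0.1 (expiry=0+1=1). clock=0
Op 3: tick 1 -> clock=1. purged={c.com}
Op 4: tick 1 -> clock=2.
Op 5: tick 2 -> clock=4.
Op 6: tick 1 -> clock=5.
Op 7: insert c.com -> 10.0.0.3 (expiry=5+3=8). clock=5
Op 8: tick 2 -> clock=7.
Op 9: tick 2 -> clock=9. purged={c.com}
Op 10: tick 2 -> clock=11.
Op 11: tick 1 -> clock=12.
Op 12: tick 2 -> clock=14.
Op 13: insert a.com -> 10.0.0.1 (expiry=14+10=24). clock=14
Op 14: insert b.com -> 10.0.0.1 (expiry=14+4=18). clock=14
Op 15: tick 1 -> clock=15.
Op 16: tick 1 -> clock=16.
Op 17: insert a.com -> 10.0.0.4 (expiry=16+6=22). clock=16
Op 18: insert c.com -> 10.0.0.3 (expiry=16+2=18). clock=16
Op 19: tick 1 -> clock=17.
Op 20: insert a.com -> 10.0.0.3 (expiry=17+5=22). clock=17
Op 21: tick 2 -> clock=19. purged={b.com,c.com}
Op 22: insert c.com -> 10.0.0.2 (expiry=19+4=23). clock=19
Op 23: insert a.com -> 10.0.0.1 (expiry=19+6=25). clock=19
Op 24: insert c.com -> 10.0.0.4 (expiry=19+9=28). clock=19
lookup b.com: not in cache (expired or never inserted)

Answer: NXDOMAIN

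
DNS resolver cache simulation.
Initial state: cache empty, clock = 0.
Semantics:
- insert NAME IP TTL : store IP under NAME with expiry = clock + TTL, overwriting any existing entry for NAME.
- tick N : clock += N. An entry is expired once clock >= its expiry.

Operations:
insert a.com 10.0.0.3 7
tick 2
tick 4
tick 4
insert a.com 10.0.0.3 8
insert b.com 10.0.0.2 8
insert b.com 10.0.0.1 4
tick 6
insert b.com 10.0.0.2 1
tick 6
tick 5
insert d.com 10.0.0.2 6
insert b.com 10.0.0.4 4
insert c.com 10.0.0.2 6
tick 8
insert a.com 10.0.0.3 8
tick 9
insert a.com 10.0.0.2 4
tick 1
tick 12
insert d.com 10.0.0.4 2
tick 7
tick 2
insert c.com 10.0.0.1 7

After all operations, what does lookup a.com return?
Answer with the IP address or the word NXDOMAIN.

Answer: NXDOMAIN

Derivation:
Op 1: insert a.com -> 10.0.0.3 (expiry=0+7=7). clock=0
Op 2: tick 2 -> clock=2.
Op 3: tick 4 -> clock=6.
Op 4: tick 4 -> clock=10. purged={a.com}
Op 5: insert a.com -> 10.0.0.3 (expiry=10+8=18). clock=10
Op 6: insert b.com -> 10.0.0.2 (expiry=10+8=18). clock=10
Op 7: insert b.com -> 10.0.0.1 (expiry=10+4=14). clock=10
Op 8: tick 6 -> clock=16. purged={b.com}
Op 9: insert b.com -> 10.0.0.2 (expiry=16+1=17). clock=16
Op 10: tick 6 -> clock=22. purged={a.com,b.com}
Op 11: tick 5 -> clock=27.
Op 12: insert d.com -> 10.0.0.2 (expiry=27+6=33). clock=27
Op 13: insert b.com -> 10.0.0.4 (expiry=27+4=31). clock=27
Op 14: insert c.com -> 10.0.0.2 (expiry=27+6=33). clock=27
Op 15: tick 8 -> clock=35. purged={b.com,c.com,d.com}
Op 16: insert a.com -> 10.0.0.3 (expiry=35+8=43). clock=35
Op 17: tick 9 -> clock=44. purged={a.com}
Op 18: insert a.com -> 10.0.0.2 (expiry=44+4=48). clock=44
Op 19: tick 1 -> clock=45.
Op 20: tick 12 -> clock=57. purged={a.com}
Op 21: insert d.com -> 10.0.0.4 (expiry=57+2=59). clock=57
Op 22: tick 7 -> clock=64. purged={d.com}
Op 23: tick 2 -> clock=66.
Op 24: insert c.com -> 10.0.0.1 (expiry=66+7=73). clock=66
lookup a.com: not in cache (expired or never inserted)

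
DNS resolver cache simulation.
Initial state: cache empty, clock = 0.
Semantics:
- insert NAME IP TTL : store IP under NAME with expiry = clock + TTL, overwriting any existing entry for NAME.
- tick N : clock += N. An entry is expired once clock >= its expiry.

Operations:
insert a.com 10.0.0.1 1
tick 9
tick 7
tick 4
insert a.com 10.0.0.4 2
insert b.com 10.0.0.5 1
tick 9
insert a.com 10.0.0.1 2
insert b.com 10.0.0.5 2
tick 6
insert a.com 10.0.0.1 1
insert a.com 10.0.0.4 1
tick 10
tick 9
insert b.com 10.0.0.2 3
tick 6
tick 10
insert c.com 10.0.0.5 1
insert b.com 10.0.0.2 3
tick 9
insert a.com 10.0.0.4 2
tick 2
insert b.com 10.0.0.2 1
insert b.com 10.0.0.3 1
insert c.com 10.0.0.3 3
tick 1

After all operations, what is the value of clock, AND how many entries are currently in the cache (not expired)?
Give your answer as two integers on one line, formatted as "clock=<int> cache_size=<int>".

Op 1: insert a.com -> 10.0.0.1 (expiry=0+1=1). clock=0
Op 2: tick 9 -> clock=9. purged={a.com}
Op 3: tick 7 -> clock=16.
Op 4: tick 4 -> clock=20.
Op 5: insert a.com -> 10.0.0.4 (expiry=20+2=22). clock=20
Op 6: insert b.com -> 10.0.0.5 (expiry=20+1=21). clock=20
Op 7: tick 9 -> clock=29. purged={a.com,b.com}
Op 8: insert a.com -> 10.0.0.1 (expiry=29+2=31). clock=29
Op 9: insert b.com -> 10.0.0.5 (expiry=29+2=31). clock=29
Op 10: tick 6 -> clock=35. purged={a.com,b.com}
Op 11: insert a.com -> 10.0.0.1 (expiry=35+1=36). clock=35
Op 12: insert a.com -> 10.0.0.4 (expiry=35+1=36). clock=35
Op 13: tick 10 -> clock=45. purged={a.com}
Op 14: tick 9 -> clock=54.
Op 15: insert b.com -> 10.0.0.2 (expiry=54+3=57). clock=54
Op 16: tick 6 -> clock=60. purged={b.com}
Op 17: tick 10 -> clock=70.
Op 18: insert c.com -> 10.0.0.5 (expiry=70+1=71). clock=70
Op 19: insert b.com -> 10.0.0.2 (expiry=70+3=73). clock=70
Op 20: tick 9 -> clock=79. purged={b.com,c.com}
Op 21: insert a.com -> 10.0.0.4 (expiry=79+2=81). clock=79
Op 22: tick 2 -> clock=81. purged={a.com}
Op 23: insert b.com -> 10.0.0.2 (expiry=81+1=82). clock=81
Op 24: insert b.com -> 10.0.0.3 (expiry=81+1=82). clock=81
Op 25: insert c.com -> 10.0.0.3 (expiry=81+3=84). clock=81
Op 26: tick 1 -> clock=82. purged={b.com}
Final clock = 82
Final cache (unexpired): {c.com} -> size=1

Answer: clock=82 cache_size=1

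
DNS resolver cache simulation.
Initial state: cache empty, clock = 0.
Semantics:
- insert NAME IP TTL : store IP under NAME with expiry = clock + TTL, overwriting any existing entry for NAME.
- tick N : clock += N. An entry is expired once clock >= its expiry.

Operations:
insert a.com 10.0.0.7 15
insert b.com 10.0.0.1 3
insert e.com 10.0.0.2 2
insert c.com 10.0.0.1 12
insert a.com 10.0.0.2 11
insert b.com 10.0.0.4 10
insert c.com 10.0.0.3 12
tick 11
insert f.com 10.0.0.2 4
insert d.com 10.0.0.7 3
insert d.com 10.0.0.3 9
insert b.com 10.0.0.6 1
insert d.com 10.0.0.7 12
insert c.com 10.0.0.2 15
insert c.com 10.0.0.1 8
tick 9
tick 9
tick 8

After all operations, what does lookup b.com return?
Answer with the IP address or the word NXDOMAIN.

Answer: NXDOMAIN

Derivation:
Op 1: insert a.com -> 10.0.0.7 (expiry=0+15=15). clock=0
Op 2: insert b.com -> 10.0.0.1 (expiry=0+3=3). clock=0
Op 3: insert e.com -> 10.0.0.2 (expiry=0+2=2). clock=0
Op 4: insert c.com -> 10.0.0.1 (expiry=0+12=12). clock=0
Op 5: insert a.com -> 10.0.0.2 (expiry=0+11=11). clock=0
Op 6: insert b.com -> 10.0.0.4 (expiry=0+10=10). clock=0
Op 7: insert c.com -> 10.0.0.3 (expiry=0+12=12). clock=0
Op 8: tick 11 -> clock=11. purged={a.com,b.com,e.com}
Op 9: insert f.com -> 10.0.0.2 (expiry=11+4=15). clock=11
Op 10: insert d.com -> 10.0.0.7 (expiry=11+3=14). clock=11
Op 11: insert d.com -> 10.0.0.3 (expiry=11+9=20). clock=11
Op 12: insert b.com -> 10.0.0.6 (expiry=11+1=12). clock=11
Op 13: insert d.com -> 10.0.0.7 (expiry=11+12=23). clock=11
Op 14: insert c.com -> 10.0.0.2 (expiry=11+15=26). clock=11
Op 15: insert c.com -> 10.0.0.1 (expiry=11+8=19). clock=11
Op 16: tick 9 -> clock=20. purged={b.com,c.com,f.com}
Op 17: tick 9 -> clock=29. purged={d.com}
Op 18: tick 8 -> clock=37.
lookup b.com: not in cache (expired or never inserted)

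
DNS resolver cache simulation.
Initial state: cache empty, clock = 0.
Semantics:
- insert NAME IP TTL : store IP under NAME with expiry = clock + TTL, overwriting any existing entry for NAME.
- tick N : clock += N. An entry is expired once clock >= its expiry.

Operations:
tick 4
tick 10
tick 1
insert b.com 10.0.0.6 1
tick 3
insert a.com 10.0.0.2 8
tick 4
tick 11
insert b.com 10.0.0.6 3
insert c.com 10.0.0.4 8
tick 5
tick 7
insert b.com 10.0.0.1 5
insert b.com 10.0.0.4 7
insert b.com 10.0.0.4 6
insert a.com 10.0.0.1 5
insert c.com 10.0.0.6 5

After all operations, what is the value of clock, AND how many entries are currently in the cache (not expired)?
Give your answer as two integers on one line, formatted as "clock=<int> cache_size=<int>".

Answer: clock=45 cache_size=3

Derivation:
Op 1: tick 4 -> clock=4.
Op 2: tick 10 -> clock=14.
Op 3: tick 1 -> clock=15.
Op 4: insert b.com -> 10.0.0.6 (expiry=15+1=16). clock=15
Op 5: tick 3 -> clock=18. purged={b.com}
Op 6: insert a.com -> 10.0.0.2 (expiry=18+8=26). clock=18
Op 7: tick 4 -> clock=22.
Op 8: tick 11 -> clock=33. purged={a.com}
Op 9: insert b.com -> 10.0.0.6 (expiry=33+3=36). clock=33
Op 10: insert c.com -> 10.0.0.4 (expiry=33+8=41). clock=33
Op 11: tick 5 -> clock=38. purged={b.com}
Op 12: tick 7 -> clock=45. purged={c.com}
Op 13: insert b.com -> 10.0.0.1 (expiry=45+5=50). clock=45
Op 14: insert b.com -> 10.0.0.4 (expiry=45+7=52). clock=45
Op 15: insert b.com -> 10.0.0.4 (expiry=45+6=51). clock=45
Op 16: insert a.com -> 10.0.0.1 (expiry=45+5=50). clock=45
Op 17: insert c.com -> 10.0.0.6 (expiry=45+5=50). clock=45
Final clock = 45
Final cache (unexpired): {a.com,b.com,c.com} -> size=3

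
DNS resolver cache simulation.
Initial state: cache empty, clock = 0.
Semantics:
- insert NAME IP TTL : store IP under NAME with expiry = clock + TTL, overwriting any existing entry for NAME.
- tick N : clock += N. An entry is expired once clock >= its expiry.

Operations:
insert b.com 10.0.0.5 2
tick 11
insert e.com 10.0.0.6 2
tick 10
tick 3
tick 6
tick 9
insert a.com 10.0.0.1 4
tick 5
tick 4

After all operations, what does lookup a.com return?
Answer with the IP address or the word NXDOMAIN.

Op 1: insert b.com -> 10.0.0.5 (expiry=0+2=2). clock=0
Op 2: tick 11 -> clock=11. purged={b.com}
Op 3: insert e.com -> 10.0.0.6 (expiry=11+2=13). clock=11
Op 4: tick 10 -> clock=21. purged={e.com}
Op 5: tick 3 -> clock=24.
Op 6: tick 6 -> clock=30.
Op 7: tick 9 -> clock=39.
Op 8: insert a.com -> 10.0.0.1 (expiry=39+4=43). clock=39
Op 9: tick 5 -> clock=44. purged={a.com}
Op 10: tick 4 -> clock=48.
lookup a.com: not in cache (expired or never inserted)

Answer: NXDOMAIN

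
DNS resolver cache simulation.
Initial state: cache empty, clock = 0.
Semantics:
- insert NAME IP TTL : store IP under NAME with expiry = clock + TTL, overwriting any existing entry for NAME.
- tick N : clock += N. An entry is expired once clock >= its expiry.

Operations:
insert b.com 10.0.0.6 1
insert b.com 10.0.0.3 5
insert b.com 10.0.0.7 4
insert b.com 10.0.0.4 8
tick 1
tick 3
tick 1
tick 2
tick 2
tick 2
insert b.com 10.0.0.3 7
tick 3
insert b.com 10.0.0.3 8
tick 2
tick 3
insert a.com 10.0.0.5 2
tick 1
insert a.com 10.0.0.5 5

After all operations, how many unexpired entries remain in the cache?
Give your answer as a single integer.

Op 1: insert b.com -> 10.0.0.6 (expiry=0+1=1). clock=0
Op 2: insert b.com -> 10.0.0.3 (expiry=0+5=5). clock=0
Op 3: insert b.com -> 10.0.0.7 (expiry=0+4=4). clock=0
Op 4: insert b.com -> 10.0.0.4 (expiry=0+8=8). clock=0
Op 5: tick 1 -> clock=1.
Op 6: tick 3 -> clock=4.
Op 7: tick 1 -> clock=5.
Op 8: tick 2 -> clock=7.
Op 9: tick 2 -> clock=9. purged={b.com}
Op 10: tick 2 -> clock=11.
Op 11: insert b.com -> 10.0.0.3 (expiry=11+7=18). clock=11
Op 12: tick 3 -> clock=14.
Op 13: insert b.com -> 10.0.0.3 (expiry=14+8=22). clock=14
Op 14: tick 2 -> clock=16.
Op 15: tick 3 -> clock=19.
Op 16: insert a.com -> 10.0.0.5 (expiry=19+2=21). clock=19
Op 17: tick 1 -> clock=20.
Op 18: insert a.com -> 10.0.0.5 (expiry=20+5=25). clock=20
Final cache (unexpired): {a.com,b.com} -> size=2

Answer: 2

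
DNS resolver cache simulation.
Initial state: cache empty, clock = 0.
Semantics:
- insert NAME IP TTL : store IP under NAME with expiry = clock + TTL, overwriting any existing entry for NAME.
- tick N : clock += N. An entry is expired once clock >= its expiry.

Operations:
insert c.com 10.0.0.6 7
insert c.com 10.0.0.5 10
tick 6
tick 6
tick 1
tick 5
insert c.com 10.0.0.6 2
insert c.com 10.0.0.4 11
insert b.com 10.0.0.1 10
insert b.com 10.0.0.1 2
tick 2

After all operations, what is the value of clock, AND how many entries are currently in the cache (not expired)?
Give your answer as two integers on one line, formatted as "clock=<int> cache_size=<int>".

Answer: clock=20 cache_size=1

Derivation:
Op 1: insert c.com -> 10.0.0.6 (expiry=0+7=7). clock=0
Op 2: insert c.com -> 10.0.0.5 (expiry=0+10=10). clock=0
Op 3: tick 6 -> clock=6.
Op 4: tick 6 -> clock=12. purged={c.com}
Op 5: tick 1 -> clock=13.
Op 6: tick 5 -> clock=18.
Op 7: insert c.com -> 10.0.0.6 (expiry=18+2=20). clock=18
Op 8: insert c.com -> 10.0.0.4 (expiry=18+11=29). clock=18
Op 9: insert b.com -> 10.0.0.1 (expiry=18+10=28). clock=18
Op 10: insert b.com -> 10.0.0.1 (expiry=18+2=20). clock=18
Op 11: tick 2 -> clock=20. purged={b.com}
Final clock = 20
Final cache (unexpired): {c.com} -> size=1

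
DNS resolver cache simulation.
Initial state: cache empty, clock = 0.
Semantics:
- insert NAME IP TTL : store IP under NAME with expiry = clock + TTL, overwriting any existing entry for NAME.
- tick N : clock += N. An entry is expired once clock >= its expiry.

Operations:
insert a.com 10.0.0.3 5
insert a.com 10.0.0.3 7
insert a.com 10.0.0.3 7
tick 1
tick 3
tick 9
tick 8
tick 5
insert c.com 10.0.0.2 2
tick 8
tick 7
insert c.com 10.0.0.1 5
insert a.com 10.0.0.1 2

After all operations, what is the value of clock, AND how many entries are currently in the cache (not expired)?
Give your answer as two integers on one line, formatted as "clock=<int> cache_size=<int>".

Answer: clock=41 cache_size=2

Derivation:
Op 1: insert a.com -> 10.0.0.3 (expiry=0+5=5). clock=0
Op 2: insert a.com -> 10.0.0.3 (expiry=0+7=7). clock=0
Op 3: insert a.com -> 10.0.0.3 (expiry=0+7=7). clock=0
Op 4: tick 1 -> clock=1.
Op 5: tick 3 -> clock=4.
Op 6: tick 9 -> clock=13. purged={a.com}
Op 7: tick 8 -> clock=21.
Op 8: tick 5 -> clock=26.
Op 9: insert c.com -> 10.0.0.2 (expiry=26+2=28). clock=26
Op 10: tick 8 -> clock=34. purged={c.com}
Op 11: tick 7 -> clock=41.
Op 12: insert c.com -> 10.0.0.1 (expiry=41+5=46). clock=41
Op 13: insert a.com -> 10.0.0.1 (expiry=41+2=43). clock=41
Final clock = 41
Final cache (unexpired): {a.com,c.com} -> size=2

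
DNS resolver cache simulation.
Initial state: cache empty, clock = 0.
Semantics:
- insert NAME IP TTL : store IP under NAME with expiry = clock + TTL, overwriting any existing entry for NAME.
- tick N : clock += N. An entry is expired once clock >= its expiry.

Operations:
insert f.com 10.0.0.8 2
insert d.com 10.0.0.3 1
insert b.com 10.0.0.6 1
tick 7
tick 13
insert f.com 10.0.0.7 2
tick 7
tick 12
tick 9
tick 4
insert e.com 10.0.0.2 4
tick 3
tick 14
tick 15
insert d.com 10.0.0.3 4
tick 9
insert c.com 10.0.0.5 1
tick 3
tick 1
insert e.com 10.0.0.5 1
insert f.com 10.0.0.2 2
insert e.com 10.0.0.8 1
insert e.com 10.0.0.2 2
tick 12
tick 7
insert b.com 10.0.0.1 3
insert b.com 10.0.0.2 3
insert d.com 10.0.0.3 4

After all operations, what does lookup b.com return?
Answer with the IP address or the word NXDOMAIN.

Answer: 10.0.0.2

Derivation:
Op 1: insert f.com -> 10.0.0.8 (expiry=0+2=2). clock=0
Op 2: insert d.com -> 10.0.0.3 (expiry=0+1=1). clock=0
Op 3: insert b.com -> 10.0.0.6 (expiry=0+1=1). clock=0
Op 4: tick 7 -> clock=7. purged={b.com,d.com,f.com}
Op 5: tick 13 -> clock=20.
Op 6: insert f.com -> 10.0.0.7 (expiry=20+2=22). clock=20
Op 7: tick 7 -> clock=27. purged={f.com}
Op 8: tick 12 -> clock=39.
Op 9: tick 9 -> clock=48.
Op 10: tick 4 -> clock=52.
Op 11: insert e.com -> 10.0.0.2 (expiry=52+4=56). clock=52
Op 12: tick 3 -> clock=55.
Op 13: tick 14 -> clock=69. purged={e.com}
Op 14: tick 15 -> clock=84.
Op 15: insert d.com -> 10.0.0.3 (expiry=84+4=88). clock=84
Op 16: tick 9 -> clock=93. purged={d.com}
Op 17: insert c.com -> 10.0.0.5 (expiry=93+1=94). clock=93
Op 18: tick 3 -> clock=96. purged={c.com}
Op 19: tick 1 -> clock=97.
Op 20: insert e.com -> 10.0.0.5 (expiry=97+1=98). clock=97
Op 21: insert f.com -> 10.0.0.2 (expiry=97+2=99). clock=97
Op 22: insert e.com -> 10.0.0.8 (expiry=97+1=98). clock=97
Op 23: insert e.com -> 10.0.0.2 (expiry=97+2=99). clock=97
Op 24: tick 12 -> clock=109. purged={e.com,f.com}
Op 25: tick 7 -> clock=116.
Op 26: insert b.com -> 10.0.0.1 (expiry=116+3=119). clock=116
Op 27: insert b.com -> 10.0.0.2 (expiry=116+3=119). clock=116
Op 28: insert d.com -> 10.0.0.3 (expiry=116+4=120). clock=116
lookup b.com: present, ip=10.0.0.2 expiry=119 > clock=116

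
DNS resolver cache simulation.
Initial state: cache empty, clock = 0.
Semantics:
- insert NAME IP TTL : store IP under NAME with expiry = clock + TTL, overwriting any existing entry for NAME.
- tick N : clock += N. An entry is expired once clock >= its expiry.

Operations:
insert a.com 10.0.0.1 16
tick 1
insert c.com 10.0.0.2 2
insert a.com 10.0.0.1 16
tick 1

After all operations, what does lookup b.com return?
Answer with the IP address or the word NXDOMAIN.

Answer: NXDOMAIN

Derivation:
Op 1: insert a.com -> 10.0.0.1 (expiry=0+16=16). clock=0
Op 2: tick 1 -> clock=1.
Op 3: insert c.com -> 10.0.0.2 (expiry=1+2=3). clock=1
Op 4: insert a.com -> 10.0.0.1 (expiry=1+16=17). clock=1
Op 5: tick 1 -> clock=2.
lookup b.com: not in cache (expired or never inserted)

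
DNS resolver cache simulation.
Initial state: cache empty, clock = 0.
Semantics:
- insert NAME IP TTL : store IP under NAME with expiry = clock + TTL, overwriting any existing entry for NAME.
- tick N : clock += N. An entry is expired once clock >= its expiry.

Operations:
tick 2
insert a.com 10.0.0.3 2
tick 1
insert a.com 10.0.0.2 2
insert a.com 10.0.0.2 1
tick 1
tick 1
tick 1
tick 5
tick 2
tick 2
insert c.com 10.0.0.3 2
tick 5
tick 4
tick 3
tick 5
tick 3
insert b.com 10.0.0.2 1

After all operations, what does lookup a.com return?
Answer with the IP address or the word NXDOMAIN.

Answer: NXDOMAIN

Derivation:
Op 1: tick 2 -> clock=2.
Op 2: insert a.com -> 10.0.0.3 (expiry=2+2=4). clock=2
Op 3: tick 1 -> clock=3.
Op 4: insert a.com -> 10.0.0.2 (expiry=3+2=5). clock=3
Op 5: insert a.com -> 10.0.0.2 (expiry=3+1=4). clock=3
Op 6: tick 1 -> clock=4. purged={a.com}
Op 7: tick 1 -> clock=5.
Op 8: tick 1 -> clock=6.
Op 9: tick 5 -> clock=11.
Op 10: tick 2 -> clock=13.
Op 11: tick 2 -> clock=15.
Op 12: insert c.com -> 10.0.0.3 (expiry=15+2=17). clock=15
Op 13: tick 5 -> clock=20. purged={c.com}
Op 14: tick 4 -> clock=24.
Op 15: tick 3 -> clock=27.
Op 16: tick 5 -> clock=32.
Op 17: tick 3 -> clock=35.
Op 18: insert b.com -> 10.0.0.2 (expiry=35+1=36). clock=35
lookup a.com: not in cache (expired or never inserted)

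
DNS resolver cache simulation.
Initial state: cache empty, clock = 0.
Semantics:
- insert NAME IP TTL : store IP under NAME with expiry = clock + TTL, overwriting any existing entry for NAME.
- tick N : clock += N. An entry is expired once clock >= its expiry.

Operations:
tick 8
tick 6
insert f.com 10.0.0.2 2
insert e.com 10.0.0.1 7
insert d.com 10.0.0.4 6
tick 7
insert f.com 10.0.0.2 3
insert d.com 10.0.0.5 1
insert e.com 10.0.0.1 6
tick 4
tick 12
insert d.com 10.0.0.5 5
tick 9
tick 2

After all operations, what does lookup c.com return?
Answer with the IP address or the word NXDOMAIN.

Op 1: tick 8 -> clock=8.
Op 2: tick 6 -> clock=14.
Op 3: insert f.com -> 10.0.0.2 (expiry=14+2=16). clock=14
Op 4: insert e.com -> 10.0.0.1 (expiry=14+7=21). clock=14
Op 5: insert d.com -> 10.0.0.4 (expiry=14+6=20). clock=14
Op 6: tick 7 -> clock=21. purged={d.com,e.com,f.com}
Op 7: insert f.com -> 10.0.0.2 (expiry=21+3=24). clock=21
Op 8: insert d.com -> 10.0.0.5 (expiry=21+1=22). clock=21
Op 9: insert e.com -> 10.0.0.1 (expiry=21+6=27). clock=21
Op 10: tick 4 -> clock=25. purged={d.com,f.com}
Op 11: tick 12 -> clock=37. purged={e.com}
Op 12: insert d.com -> 10.0.0.5 (expiry=37+5=42). clock=37
Op 13: tick 9 -> clock=46. purged={d.com}
Op 14: tick 2 -> clock=48.
lookup c.com: not in cache (expired or never inserted)

Answer: NXDOMAIN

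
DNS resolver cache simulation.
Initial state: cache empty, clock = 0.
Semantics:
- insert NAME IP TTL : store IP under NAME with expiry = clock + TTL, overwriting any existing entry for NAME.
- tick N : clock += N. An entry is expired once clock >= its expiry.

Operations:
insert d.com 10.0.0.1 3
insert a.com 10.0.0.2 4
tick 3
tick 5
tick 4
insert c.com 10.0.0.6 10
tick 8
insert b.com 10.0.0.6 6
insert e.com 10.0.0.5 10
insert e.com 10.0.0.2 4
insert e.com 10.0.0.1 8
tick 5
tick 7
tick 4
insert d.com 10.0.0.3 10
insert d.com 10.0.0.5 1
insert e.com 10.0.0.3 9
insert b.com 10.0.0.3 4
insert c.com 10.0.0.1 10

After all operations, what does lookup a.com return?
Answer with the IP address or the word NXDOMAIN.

Answer: NXDOMAIN

Derivation:
Op 1: insert d.com -> 10.0.0.1 (expiry=0+3=3). clock=0
Op 2: insert a.com -> 10.0.0.2 (expiry=0+4=4). clock=0
Op 3: tick 3 -> clock=3. purged={d.com}
Op 4: tick 5 -> clock=8. purged={a.com}
Op 5: tick 4 -> clock=12.
Op 6: insert c.com -> 10.0.0.6 (expiry=12+10=22). clock=12
Op 7: tick 8 -> clock=20.
Op 8: insert b.com -> 10.0.0.6 (expiry=20+6=26). clock=20
Op 9: insert e.com -> 10.0.0.5 (expiry=20+10=30). clock=20
Op 10: insert e.com -> 10.0.0.2 (expiry=20+4=24). clock=20
Op 11: insert e.com -> 10.0.0.1 (expiry=20+8=28). clock=20
Op 12: tick 5 -> clock=25. purged={c.com}
Op 13: tick 7 -> clock=32. purged={b.com,e.com}
Op 14: tick 4 -> clock=36.
Op 15: insert d.com -> 10.0.0.3 (expiry=36+10=46). clock=36
Op 16: insert d.com -> 10.0.0.5 (expiry=36+1=37). clock=36
Op 17: insert e.com -> 10.0.0.3 (expiry=36+9=45). clock=36
Op 18: insert b.com -> 10.0.0.3 (expiry=36+4=40). clock=36
Op 19: insert c.com -> 10.0.0.1 (expiry=36+10=46). clock=36
lookup a.com: not in cache (expired or never inserted)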